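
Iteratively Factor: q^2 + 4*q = (q)*(q + 4)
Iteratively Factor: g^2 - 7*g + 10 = (g - 2)*(g - 5)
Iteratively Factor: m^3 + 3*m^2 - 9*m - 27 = (m + 3)*(m^2 - 9) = (m - 3)*(m + 3)*(m + 3)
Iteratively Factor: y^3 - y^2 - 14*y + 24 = (y - 3)*(y^2 + 2*y - 8) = (y - 3)*(y - 2)*(y + 4)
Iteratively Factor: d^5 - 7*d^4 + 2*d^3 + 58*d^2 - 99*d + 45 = (d + 3)*(d^4 - 10*d^3 + 32*d^2 - 38*d + 15) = (d - 1)*(d + 3)*(d^3 - 9*d^2 + 23*d - 15) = (d - 5)*(d - 1)*(d + 3)*(d^2 - 4*d + 3) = (d - 5)*(d - 3)*(d - 1)*(d + 3)*(d - 1)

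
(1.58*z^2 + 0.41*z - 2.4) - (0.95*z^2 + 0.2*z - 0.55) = 0.63*z^2 + 0.21*z - 1.85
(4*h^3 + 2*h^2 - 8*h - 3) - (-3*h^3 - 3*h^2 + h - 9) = 7*h^3 + 5*h^2 - 9*h + 6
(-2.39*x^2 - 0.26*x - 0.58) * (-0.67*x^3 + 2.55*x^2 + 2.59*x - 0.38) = 1.6013*x^5 - 5.9203*x^4 - 6.4645*x^3 - 1.2442*x^2 - 1.4034*x + 0.2204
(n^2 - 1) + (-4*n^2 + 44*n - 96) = -3*n^2 + 44*n - 97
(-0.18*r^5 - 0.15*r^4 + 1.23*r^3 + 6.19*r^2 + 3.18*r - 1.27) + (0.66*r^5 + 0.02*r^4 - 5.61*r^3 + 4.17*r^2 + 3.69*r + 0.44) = 0.48*r^5 - 0.13*r^4 - 4.38*r^3 + 10.36*r^2 + 6.87*r - 0.83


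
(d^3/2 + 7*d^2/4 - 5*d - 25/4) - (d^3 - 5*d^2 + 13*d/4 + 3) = -d^3/2 + 27*d^2/4 - 33*d/4 - 37/4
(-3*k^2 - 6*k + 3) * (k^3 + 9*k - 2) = -3*k^5 - 6*k^4 - 24*k^3 - 48*k^2 + 39*k - 6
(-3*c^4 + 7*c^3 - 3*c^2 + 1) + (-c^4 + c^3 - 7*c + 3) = -4*c^4 + 8*c^3 - 3*c^2 - 7*c + 4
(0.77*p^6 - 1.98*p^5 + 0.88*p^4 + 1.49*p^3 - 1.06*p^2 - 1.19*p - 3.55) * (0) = 0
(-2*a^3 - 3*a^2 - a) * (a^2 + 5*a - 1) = -2*a^5 - 13*a^4 - 14*a^3 - 2*a^2 + a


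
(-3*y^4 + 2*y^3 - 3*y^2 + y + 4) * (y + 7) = -3*y^5 - 19*y^4 + 11*y^3 - 20*y^2 + 11*y + 28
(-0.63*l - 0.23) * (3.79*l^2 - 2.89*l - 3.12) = -2.3877*l^3 + 0.949*l^2 + 2.6303*l + 0.7176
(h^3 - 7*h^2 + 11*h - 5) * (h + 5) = h^4 - 2*h^3 - 24*h^2 + 50*h - 25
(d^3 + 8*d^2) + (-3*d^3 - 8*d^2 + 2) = 2 - 2*d^3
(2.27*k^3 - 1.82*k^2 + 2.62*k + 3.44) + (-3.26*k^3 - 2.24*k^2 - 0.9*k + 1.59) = -0.99*k^3 - 4.06*k^2 + 1.72*k + 5.03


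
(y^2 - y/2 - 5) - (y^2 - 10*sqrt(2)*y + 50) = -y/2 + 10*sqrt(2)*y - 55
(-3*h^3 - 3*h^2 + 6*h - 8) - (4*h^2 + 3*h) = -3*h^3 - 7*h^2 + 3*h - 8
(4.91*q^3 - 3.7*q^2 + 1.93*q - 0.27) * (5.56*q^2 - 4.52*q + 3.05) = 27.2996*q^5 - 42.7652*q^4 + 42.4303*q^3 - 21.5098*q^2 + 7.1069*q - 0.8235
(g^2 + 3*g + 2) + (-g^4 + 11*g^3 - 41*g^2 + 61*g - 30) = -g^4 + 11*g^3 - 40*g^2 + 64*g - 28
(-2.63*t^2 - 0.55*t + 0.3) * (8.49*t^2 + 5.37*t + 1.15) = -22.3287*t^4 - 18.7926*t^3 - 3.431*t^2 + 0.9785*t + 0.345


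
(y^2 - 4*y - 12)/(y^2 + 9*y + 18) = (y^2 - 4*y - 12)/(y^2 + 9*y + 18)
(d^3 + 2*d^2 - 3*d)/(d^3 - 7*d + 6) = d/(d - 2)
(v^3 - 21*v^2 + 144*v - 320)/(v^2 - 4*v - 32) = (v^2 - 13*v + 40)/(v + 4)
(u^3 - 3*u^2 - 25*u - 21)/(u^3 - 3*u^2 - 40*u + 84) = (u^2 + 4*u + 3)/(u^2 + 4*u - 12)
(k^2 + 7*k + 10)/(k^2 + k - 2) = (k + 5)/(k - 1)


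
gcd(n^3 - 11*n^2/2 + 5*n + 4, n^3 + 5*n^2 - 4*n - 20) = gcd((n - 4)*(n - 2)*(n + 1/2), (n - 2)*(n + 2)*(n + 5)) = n - 2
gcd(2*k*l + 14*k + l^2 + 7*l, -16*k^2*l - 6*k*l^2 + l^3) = 2*k + l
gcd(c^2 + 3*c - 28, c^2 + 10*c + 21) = c + 7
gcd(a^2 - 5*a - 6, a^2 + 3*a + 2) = a + 1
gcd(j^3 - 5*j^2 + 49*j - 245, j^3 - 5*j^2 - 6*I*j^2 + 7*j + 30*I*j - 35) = j^2 + j*(-5 - 7*I) + 35*I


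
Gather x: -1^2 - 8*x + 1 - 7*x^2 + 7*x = -7*x^2 - x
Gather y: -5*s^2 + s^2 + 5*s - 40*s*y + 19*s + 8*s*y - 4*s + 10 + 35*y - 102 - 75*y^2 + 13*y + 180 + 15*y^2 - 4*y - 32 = -4*s^2 + 20*s - 60*y^2 + y*(44 - 32*s) + 56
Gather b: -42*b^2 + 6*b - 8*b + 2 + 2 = -42*b^2 - 2*b + 4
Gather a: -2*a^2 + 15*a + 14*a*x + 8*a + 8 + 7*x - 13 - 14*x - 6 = -2*a^2 + a*(14*x + 23) - 7*x - 11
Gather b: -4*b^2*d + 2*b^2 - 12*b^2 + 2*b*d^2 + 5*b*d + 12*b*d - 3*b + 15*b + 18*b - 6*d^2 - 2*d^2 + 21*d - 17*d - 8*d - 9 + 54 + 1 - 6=b^2*(-4*d - 10) + b*(2*d^2 + 17*d + 30) - 8*d^2 - 4*d + 40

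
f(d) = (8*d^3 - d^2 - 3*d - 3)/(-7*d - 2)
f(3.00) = -8.48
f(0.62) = 0.53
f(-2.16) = -6.24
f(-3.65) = -16.75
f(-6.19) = -46.46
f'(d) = (24*d^2 - 2*d - 3)/(-7*d - 2) + 7*(8*d^3 - d^2 - 3*d - 3)/(-7*d - 2)^2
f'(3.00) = -6.42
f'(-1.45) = 3.53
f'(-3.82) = 9.17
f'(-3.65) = 8.78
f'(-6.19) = 14.61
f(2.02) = -3.27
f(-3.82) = -18.27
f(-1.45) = -3.08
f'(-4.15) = 9.93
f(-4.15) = -21.43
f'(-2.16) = 5.31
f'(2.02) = -4.21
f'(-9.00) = 21.04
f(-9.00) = -96.54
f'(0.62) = -1.37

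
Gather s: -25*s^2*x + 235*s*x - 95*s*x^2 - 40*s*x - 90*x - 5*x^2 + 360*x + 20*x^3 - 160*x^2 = -25*s^2*x + s*(-95*x^2 + 195*x) + 20*x^3 - 165*x^2 + 270*x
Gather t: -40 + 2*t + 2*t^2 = 2*t^2 + 2*t - 40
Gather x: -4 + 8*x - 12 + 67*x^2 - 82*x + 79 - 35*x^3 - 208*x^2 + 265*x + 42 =-35*x^3 - 141*x^2 + 191*x + 105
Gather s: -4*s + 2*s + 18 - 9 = 9 - 2*s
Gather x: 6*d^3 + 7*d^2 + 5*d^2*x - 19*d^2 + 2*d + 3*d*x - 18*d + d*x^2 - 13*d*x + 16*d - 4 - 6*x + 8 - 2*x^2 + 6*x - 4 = 6*d^3 - 12*d^2 + x^2*(d - 2) + x*(5*d^2 - 10*d)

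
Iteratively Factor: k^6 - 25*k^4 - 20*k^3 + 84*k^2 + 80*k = (k - 2)*(k^5 + 2*k^4 - 21*k^3 - 62*k^2 - 40*k) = (k - 2)*(k + 2)*(k^4 - 21*k^2 - 20*k) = (k - 2)*(k + 2)*(k + 4)*(k^3 - 4*k^2 - 5*k) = k*(k - 2)*(k + 2)*(k + 4)*(k^2 - 4*k - 5) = k*(k - 2)*(k + 1)*(k + 2)*(k + 4)*(k - 5)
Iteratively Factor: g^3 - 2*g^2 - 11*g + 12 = (g + 3)*(g^2 - 5*g + 4) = (g - 4)*(g + 3)*(g - 1)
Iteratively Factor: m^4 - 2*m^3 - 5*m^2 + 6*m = (m)*(m^3 - 2*m^2 - 5*m + 6) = m*(m - 1)*(m^2 - m - 6) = m*(m - 1)*(m + 2)*(m - 3)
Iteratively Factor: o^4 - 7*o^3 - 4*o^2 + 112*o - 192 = (o - 4)*(o^3 - 3*o^2 - 16*o + 48) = (o - 4)^2*(o^2 + o - 12) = (o - 4)^2*(o - 3)*(o + 4)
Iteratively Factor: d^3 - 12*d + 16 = (d + 4)*(d^2 - 4*d + 4) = (d - 2)*(d + 4)*(d - 2)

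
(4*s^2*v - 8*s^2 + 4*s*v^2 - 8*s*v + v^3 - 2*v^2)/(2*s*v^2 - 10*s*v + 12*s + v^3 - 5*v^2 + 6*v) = (2*s + v)/(v - 3)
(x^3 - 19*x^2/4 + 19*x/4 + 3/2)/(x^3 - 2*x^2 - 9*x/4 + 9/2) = (4*x^2 - 11*x - 3)/(4*x^2 - 9)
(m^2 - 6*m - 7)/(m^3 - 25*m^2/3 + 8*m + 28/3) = 3*(m + 1)/(3*m^2 - 4*m - 4)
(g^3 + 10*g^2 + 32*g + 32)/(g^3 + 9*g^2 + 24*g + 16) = (g + 2)/(g + 1)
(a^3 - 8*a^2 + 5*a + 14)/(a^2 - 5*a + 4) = (a^3 - 8*a^2 + 5*a + 14)/(a^2 - 5*a + 4)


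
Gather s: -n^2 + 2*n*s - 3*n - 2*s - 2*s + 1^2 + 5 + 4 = -n^2 - 3*n + s*(2*n - 4) + 10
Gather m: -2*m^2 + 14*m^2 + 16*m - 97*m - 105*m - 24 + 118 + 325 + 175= 12*m^2 - 186*m + 594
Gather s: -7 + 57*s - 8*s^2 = -8*s^2 + 57*s - 7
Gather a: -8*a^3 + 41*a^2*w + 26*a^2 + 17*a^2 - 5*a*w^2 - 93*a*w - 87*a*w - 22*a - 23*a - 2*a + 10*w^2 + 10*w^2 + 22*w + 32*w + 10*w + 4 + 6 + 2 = -8*a^3 + a^2*(41*w + 43) + a*(-5*w^2 - 180*w - 47) + 20*w^2 + 64*w + 12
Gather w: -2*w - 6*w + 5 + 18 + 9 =32 - 8*w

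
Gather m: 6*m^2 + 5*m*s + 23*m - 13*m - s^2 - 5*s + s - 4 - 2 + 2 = 6*m^2 + m*(5*s + 10) - s^2 - 4*s - 4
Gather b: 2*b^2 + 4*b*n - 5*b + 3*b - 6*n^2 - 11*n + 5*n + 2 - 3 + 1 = 2*b^2 + b*(4*n - 2) - 6*n^2 - 6*n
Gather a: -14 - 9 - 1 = -24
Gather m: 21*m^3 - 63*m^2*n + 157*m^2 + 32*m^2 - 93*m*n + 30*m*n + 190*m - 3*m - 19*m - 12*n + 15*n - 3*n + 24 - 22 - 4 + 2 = 21*m^3 + m^2*(189 - 63*n) + m*(168 - 63*n)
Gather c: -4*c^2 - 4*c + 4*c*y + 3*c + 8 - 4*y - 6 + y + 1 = -4*c^2 + c*(4*y - 1) - 3*y + 3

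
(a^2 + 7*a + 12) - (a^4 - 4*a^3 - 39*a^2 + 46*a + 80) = -a^4 + 4*a^3 + 40*a^2 - 39*a - 68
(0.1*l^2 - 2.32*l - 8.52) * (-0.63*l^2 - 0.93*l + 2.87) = -0.063*l^4 + 1.3686*l^3 + 7.8122*l^2 + 1.2652*l - 24.4524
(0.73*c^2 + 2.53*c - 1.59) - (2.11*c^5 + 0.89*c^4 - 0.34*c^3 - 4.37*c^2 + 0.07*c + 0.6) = -2.11*c^5 - 0.89*c^4 + 0.34*c^3 + 5.1*c^2 + 2.46*c - 2.19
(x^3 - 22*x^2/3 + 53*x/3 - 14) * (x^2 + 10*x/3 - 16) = x^5 - 4*x^4 - 205*x^3/9 + 1460*x^2/9 - 988*x/3 + 224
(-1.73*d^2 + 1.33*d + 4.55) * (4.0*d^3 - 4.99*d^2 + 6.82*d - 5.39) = -6.92*d^5 + 13.9527*d^4 - 0.235300000000002*d^3 - 4.3092*d^2 + 23.8623*d - 24.5245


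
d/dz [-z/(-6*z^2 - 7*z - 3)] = 3*(1 - 2*z^2)/(36*z^4 + 84*z^3 + 85*z^2 + 42*z + 9)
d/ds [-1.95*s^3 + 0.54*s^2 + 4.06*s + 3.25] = -5.85*s^2 + 1.08*s + 4.06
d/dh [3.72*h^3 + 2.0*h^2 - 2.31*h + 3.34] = 11.16*h^2 + 4.0*h - 2.31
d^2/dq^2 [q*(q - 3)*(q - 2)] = 6*q - 10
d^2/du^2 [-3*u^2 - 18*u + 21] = -6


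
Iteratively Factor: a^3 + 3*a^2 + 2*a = (a + 1)*(a^2 + 2*a) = a*(a + 1)*(a + 2)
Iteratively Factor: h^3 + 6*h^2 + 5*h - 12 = (h + 3)*(h^2 + 3*h - 4) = (h + 3)*(h + 4)*(h - 1)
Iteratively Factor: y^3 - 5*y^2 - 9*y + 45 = (y - 5)*(y^2 - 9) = (y - 5)*(y - 3)*(y + 3)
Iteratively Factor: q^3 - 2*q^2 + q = (q - 1)*(q^2 - q) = q*(q - 1)*(q - 1)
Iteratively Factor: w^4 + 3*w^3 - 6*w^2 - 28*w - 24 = (w + 2)*(w^3 + w^2 - 8*w - 12) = (w + 2)^2*(w^2 - w - 6) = (w + 2)^3*(w - 3)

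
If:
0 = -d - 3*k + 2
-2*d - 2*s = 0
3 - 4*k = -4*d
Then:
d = -1/16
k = 11/16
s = 1/16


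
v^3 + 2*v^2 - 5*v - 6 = (v - 2)*(v + 1)*(v + 3)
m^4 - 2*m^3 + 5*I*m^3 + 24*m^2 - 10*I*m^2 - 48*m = m*(m - 2)*(m - 3*I)*(m + 8*I)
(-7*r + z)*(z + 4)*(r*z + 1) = -7*r^2*z^2 - 28*r^2*z + r*z^3 + 4*r*z^2 - 7*r*z - 28*r + z^2 + 4*z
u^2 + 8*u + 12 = (u + 2)*(u + 6)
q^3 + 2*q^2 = q^2*(q + 2)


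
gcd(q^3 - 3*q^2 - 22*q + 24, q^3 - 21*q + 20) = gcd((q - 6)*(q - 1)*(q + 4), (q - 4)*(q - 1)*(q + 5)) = q - 1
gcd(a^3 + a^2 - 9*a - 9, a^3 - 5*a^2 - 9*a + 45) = a^2 - 9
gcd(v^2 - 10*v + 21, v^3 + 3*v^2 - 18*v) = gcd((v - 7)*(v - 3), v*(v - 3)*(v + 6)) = v - 3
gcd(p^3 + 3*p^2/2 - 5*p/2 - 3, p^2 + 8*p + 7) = p + 1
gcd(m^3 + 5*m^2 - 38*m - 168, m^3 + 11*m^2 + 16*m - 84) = m + 7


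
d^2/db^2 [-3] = 0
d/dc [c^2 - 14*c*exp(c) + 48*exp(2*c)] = -14*c*exp(c) + 2*c + 96*exp(2*c) - 14*exp(c)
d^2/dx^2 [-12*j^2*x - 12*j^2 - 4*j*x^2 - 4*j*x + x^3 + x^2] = -8*j + 6*x + 2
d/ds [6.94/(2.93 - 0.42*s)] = 2.9148/(0.42*s - 2.93)^2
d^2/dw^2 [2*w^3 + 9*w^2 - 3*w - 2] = 12*w + 18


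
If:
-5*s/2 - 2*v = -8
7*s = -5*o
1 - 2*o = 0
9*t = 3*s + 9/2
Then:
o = 1/2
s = -5/14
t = 8/21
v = 249/56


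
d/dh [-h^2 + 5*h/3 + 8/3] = 5/3 - 2*h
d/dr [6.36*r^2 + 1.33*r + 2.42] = 12.72*r + 1.33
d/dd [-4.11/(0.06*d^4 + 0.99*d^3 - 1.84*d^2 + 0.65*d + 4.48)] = (0.9864*d^3 + 12.2067*d^2 - 15.1248*d + 2.6715)/(0.06*d^4 + 0.99*d^3 - 1.84*d^2 + 0.65*d + 4.48)^2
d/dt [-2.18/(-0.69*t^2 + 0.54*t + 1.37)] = (1.1772 - 3.0084*t)/(-0.69*t^2 + 0.54*t + 1.37)^2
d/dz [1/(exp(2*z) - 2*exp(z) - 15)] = 2*(1 - exp(z))*exp(z)/(-exp(2*z) + 2*exp(z) + 15)^2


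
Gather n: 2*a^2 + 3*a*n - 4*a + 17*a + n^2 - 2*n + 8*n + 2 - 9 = 2*a^2 + 13*a + n^2 + n*(3*a + 6) - 7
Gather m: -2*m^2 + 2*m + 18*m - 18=-2*m^2 + 20*m - 18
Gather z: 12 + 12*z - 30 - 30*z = -18*z - 18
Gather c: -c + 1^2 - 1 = -c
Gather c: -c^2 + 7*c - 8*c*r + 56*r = -c^2 + c*(7 - 8*r) + 56*r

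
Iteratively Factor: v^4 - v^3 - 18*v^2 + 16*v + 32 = (v - 4)*(v^3 + 3*v^2 - 6*v - 8) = (v - 4)*(v + 4)*(v^2 - v - 2) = (v - 4)*(v + 1)*(v + 4)*(v - 2)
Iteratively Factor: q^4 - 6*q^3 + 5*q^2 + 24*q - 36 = (q - 3)*(q^3 - 3*q^2 - 4*q + 12) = (q - 3)^2*(q^2 - 4) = (q - 3)^2*(q - 2)*(q + 2)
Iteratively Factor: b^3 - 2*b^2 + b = (b)*(b^2 - 2*b + 1) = b*(b - 1)*(b - 1)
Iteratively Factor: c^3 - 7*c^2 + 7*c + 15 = (c - 5)*(c^2 - 2*c - 3) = (c - 5)*(c + 1)*(c - 3)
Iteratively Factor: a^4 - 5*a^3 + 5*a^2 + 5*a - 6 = (a - 2)*(a^3 - 3*a^2 - a + 3) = (a - 2)*(a + 1)*(a^2 - 4*a + 3) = (a - 3)*(a - 2)*(a + 1)*(a - 1)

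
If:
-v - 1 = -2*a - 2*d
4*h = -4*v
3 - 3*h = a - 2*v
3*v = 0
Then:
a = 3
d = -5/2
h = 0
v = 0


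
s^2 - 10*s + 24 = (s - 6)*(s - 4)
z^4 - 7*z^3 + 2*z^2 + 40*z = z*(z - 5)*(z - 4)*(z + 2)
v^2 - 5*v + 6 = (v - 3)*(v - 2)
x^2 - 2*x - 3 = (x - 3)*(x + 1)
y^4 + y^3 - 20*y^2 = y^2*(y - 4)*(y + 5)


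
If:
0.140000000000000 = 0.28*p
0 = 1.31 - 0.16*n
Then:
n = 8.19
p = 0.50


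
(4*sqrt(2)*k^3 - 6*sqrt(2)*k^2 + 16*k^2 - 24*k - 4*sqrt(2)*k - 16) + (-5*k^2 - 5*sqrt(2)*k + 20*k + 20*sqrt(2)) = 4*sqrt(2)*k^3 - 6*sqrt(2)*k^2 + 11*k^2 - 9*sqrt(2)*k - 4*k - 16 + 20*sqrt(2)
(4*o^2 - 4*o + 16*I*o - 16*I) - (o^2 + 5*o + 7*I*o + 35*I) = 3*o^2 - 9*o + 9*I*o - 51*I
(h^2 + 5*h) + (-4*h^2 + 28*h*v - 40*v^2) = -3*h^2 + 28*h*v + 5*h - 40*v^2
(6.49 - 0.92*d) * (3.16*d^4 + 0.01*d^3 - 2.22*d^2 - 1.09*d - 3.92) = -2.9072*d^5 + 20.4992*d^4 + 2.1073*d^3 - 13.405*d^2 - 3.4677*d - 25.4408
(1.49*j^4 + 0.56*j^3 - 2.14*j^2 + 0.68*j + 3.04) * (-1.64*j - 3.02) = -2.4436*j^5 - 5.4182*j^4 + 1.8184*j^3 + 5.3476*j^2 - 7.0392*j - 9.1808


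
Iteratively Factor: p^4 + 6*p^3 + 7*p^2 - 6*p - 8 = (p + 2)*(p^3 + 4*p^2 - p - 4) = (p - 1)*(p + 2)*(p^2 + 5*p + 4) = (p - 1)*(p + 1)*(p + 2)*(p + 4)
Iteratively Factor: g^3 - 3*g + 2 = (g - 1)*(g^2 + g - 2) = (g - 1)*(g + 2)*(g - 1)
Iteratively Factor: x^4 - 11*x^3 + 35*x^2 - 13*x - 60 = (x + 1)*(x^3 - 12*x^2 + 47*x - 60) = (x - 3)*(x + 1)*(x^2 - 9*x + 20) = (x - 5)*(x - 3)*(x + 1)*(x - 4)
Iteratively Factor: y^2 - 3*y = (y - 3)*(y)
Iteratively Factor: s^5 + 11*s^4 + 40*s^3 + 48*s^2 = (s)*(s^4 + 11*s^3 + 40*s^2 + 48*s) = s*(s + 4)*(s^3 + 7*s^2 + 12*s) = s*(s + 3)*(s + 4)*(s^2 + 4*s) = s^2*(s + 3)*(s + 4)*(s + 4)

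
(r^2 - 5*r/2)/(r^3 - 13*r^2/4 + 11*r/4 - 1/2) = 2*r*(2*r - 5)/(4*r^3 - 13*r^2 + 11*r - 2)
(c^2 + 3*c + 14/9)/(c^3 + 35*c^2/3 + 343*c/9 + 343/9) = (3*c + 2)/(3*c^2 + 28*c + 49)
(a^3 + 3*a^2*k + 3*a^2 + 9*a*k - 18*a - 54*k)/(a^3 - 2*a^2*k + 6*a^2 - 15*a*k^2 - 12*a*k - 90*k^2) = (a - 3)/(a - 5*k)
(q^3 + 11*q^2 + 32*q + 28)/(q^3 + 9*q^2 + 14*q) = (q + 2)/q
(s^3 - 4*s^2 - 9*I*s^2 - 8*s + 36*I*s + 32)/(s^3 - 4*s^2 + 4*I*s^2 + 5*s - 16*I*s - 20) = (s - 8*I)/(s + 5*I)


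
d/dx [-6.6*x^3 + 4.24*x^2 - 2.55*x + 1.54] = -19.8*x^2 + 8.48*x - 2.55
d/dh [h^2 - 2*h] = 2*h - 2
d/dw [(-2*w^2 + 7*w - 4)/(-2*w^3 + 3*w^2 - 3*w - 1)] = (-4*w^4 + 28*w^3 - 39*w^2 + 28*w - 19)/(4*w^6 - 12*w^5 + 21*w^4 - 14*w^3 + 3*w^2 + 6*w + 1)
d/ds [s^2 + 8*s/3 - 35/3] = 2*s + 8/3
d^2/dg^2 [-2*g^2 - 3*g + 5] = -4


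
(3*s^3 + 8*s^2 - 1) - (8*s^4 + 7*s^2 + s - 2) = -8*s^4 + 3*s^3 + s^2 - s + 1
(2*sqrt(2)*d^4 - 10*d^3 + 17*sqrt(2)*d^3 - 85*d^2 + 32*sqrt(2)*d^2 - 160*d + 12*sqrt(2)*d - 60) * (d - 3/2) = 2*sqrt(2)*d^5 - 10*d^4 + 14*sqrt(2)*d^4 - 70*d^3 + 13*sqrt(2)*d^3/2 - 36*sqrt(2)*d^2 - 65*d^2/2 - 18*sqrt(2)*d + 180*d + 90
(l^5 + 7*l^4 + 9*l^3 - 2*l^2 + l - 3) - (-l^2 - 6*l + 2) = l^5 + 7*l^4 + 9*l^3 - l^2 + 7*l - 5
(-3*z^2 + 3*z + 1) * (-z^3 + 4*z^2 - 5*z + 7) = 3*z^5 - 15*z^4 + 26*z^3 - 32*z^2 + 16*z + 7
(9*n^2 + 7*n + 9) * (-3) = -27*n^2 - 21*n - 27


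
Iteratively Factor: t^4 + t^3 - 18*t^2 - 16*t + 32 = (t - 4)*(t^3 + 5*t^2 + 2*t - 8) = (t - 4)*(t - 1)*(t^2 + 6*t + 8) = (t - 4)*(t - 1)*(t + 2)*(t + 4)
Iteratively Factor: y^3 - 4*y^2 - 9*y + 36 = (y - 4)*(y^2 - 9) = (y - 4)*(y - 3)*(y + 3)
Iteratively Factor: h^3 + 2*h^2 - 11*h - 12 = (h + 4)*(h^2 - 2*h - 3) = (h + 1)*(h + 4)*(h - 3)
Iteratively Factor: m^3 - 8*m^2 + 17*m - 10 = (m - 5)*(m^2 - 3*m + 2) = (m - 5)*(m - 2)*(m - 1)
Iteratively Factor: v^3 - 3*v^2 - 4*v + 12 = (v + 2)*(v^2 - 5*v + 6) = (v - 2)*(v + 2)*(v - 3)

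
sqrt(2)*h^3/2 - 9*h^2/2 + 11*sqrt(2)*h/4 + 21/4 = (h - 7*sqrt(2)/2)*(h - 3*sqrt(2)/2)*(sqrt(2)*h/2 + 1/2)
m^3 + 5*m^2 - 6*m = m*(m - 1)*(m + 6)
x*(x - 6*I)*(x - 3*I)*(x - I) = x^4 - 10*I*x^3 - 27*x^2 + 18*I*x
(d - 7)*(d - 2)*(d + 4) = d^3 - 5*d^2 - 22*d + 56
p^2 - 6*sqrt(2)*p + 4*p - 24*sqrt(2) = (p + 4)*(p - 6*sqrt(2))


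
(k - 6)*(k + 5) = k^2 - k - 30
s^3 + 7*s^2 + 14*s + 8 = (s + 1)*(s + 2)*(s + 4)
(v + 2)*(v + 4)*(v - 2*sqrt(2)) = v^3 - 2*sqrt(2)*v^2 + 6*v^2 - 12*sqrt(2)*v + 8*v - 16*sqrt(2)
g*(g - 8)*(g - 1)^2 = g^4 - 10*g^3 + 17*g^2 - 8*g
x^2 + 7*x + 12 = (x + 3)*(x + 4)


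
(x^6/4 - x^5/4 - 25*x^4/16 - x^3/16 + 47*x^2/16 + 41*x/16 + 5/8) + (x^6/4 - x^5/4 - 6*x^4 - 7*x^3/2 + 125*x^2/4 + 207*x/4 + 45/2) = x^6/2 - x^5/2 - 121*x^4/16 - 57*x^3/16 + 547*x^2/16 + 869*x/16 + 185/8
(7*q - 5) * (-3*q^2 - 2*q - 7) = -21*q^3 + q^2 - 39*q + 35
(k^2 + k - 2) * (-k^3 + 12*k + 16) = -k^5 - k^4 + 14*k^3 + 28*k^2 - 8*k - 32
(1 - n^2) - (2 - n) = -n^2 + n - 1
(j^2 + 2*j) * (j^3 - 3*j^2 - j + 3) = j^5 - j^4 - 7*j^3 + j^2 + 6*j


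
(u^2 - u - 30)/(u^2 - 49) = (u^2 - u - 30)/(u^2 - 49)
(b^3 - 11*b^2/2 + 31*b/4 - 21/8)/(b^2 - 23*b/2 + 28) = (b^2 - 2*b + 3/4)/(b - 8)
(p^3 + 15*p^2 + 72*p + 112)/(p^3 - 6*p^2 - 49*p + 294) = (p^2 + 8*p + 16)/(p^2 - 13*p + 42)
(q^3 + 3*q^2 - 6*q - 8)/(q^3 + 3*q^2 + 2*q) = (q^2 + 2*q - 8)/(q*(q + 2))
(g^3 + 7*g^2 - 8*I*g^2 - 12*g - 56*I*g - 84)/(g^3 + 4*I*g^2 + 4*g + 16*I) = (g^2 + g*(7 - 6*I) - 42*I)/(g^2 + 6*I*g - 8)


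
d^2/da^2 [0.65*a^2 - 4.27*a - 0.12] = 1.30000000000000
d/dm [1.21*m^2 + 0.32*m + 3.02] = 2.42*m + 0.32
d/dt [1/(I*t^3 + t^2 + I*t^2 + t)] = (-3*I*t^2 - 2*t - 2*I*t - 1)/(t^2*(I*t^2 + t + I*t + 1)^2)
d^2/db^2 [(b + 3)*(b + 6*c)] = 2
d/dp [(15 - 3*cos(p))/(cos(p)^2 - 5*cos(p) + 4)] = 3*(sin(p)^2 + 10*cos(p) - 22)*sin(p)/(cos(p)^2 - 5*cos(p) + 4)^2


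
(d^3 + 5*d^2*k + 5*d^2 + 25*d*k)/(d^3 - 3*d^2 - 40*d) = (d + 5*k)/(d - 8)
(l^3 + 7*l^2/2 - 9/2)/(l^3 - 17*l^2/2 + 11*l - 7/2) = (2*l^2 + 9*l + 9)/(2*l^2 - 15*l + 7)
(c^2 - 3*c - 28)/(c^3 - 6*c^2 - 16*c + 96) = (c - 7)/(c^2 - 10*c + 24)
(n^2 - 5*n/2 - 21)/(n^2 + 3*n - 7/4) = 2*(n - 6)/(2*n - 1)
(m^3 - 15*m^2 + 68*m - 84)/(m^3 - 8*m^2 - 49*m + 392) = (m^2 - 8*m + 12)/(m^2 - m - 56)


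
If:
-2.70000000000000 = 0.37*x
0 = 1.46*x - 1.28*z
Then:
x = -7.30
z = -8.32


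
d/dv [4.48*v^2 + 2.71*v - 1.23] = 8.96*v + 2.71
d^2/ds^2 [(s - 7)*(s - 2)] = 2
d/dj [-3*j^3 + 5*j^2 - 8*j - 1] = -9*j^2 + 10*j - 8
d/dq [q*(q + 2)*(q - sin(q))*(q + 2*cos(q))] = -q*(q + 2)*(q - sin(q))*(2*sin(q) - 1) - q*(q + 2)*(q + 2*cos(q))*(cos(q) - 1) + q*(q - sin(q))*(q + 2*cos(q)) + (q + 2)*(q - sin(q))*(q + 2*cos(q))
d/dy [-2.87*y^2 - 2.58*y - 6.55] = -5.74*y - 2.58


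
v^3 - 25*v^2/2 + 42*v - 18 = (v - 6)^2*(v - 1/2)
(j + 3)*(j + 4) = j^2 + 7*j + 12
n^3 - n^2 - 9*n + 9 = (n - 3)*(n - 1)*(n + 3)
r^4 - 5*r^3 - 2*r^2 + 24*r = r*(r - 4)*(r - 3)*(r + 2)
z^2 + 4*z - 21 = (z - 3)*(z + 7)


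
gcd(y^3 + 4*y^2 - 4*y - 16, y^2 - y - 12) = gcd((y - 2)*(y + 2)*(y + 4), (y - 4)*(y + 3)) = 1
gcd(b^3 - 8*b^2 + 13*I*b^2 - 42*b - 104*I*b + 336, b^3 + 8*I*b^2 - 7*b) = b + 7*I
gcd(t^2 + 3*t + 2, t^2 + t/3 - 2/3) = t + 1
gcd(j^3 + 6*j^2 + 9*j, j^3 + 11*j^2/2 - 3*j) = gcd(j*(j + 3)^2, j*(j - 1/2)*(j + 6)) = j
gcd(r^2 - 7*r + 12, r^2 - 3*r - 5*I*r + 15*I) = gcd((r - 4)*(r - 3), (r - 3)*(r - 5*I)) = r - 3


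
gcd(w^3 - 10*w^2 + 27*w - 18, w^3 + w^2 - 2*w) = w - 1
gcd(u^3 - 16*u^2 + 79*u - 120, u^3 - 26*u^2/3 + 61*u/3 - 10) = u^2 - 8*u + 15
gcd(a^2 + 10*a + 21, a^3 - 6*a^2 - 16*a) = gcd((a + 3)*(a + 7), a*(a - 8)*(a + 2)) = 1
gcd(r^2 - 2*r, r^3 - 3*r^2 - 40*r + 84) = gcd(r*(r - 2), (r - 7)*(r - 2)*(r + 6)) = r - 2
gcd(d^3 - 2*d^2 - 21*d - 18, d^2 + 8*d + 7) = d + 1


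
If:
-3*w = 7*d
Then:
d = -3*w/7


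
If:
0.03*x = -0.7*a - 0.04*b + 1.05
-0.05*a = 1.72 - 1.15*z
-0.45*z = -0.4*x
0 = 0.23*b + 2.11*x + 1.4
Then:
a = 2.72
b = -22.74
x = 1.82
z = 1.61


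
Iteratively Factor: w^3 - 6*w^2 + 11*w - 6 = (w - 2)*(w^2 - 4*w + 3) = (w - 2)*(w - 1)*(w - 3)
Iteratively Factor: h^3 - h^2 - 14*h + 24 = (h + 4)*(h^2 - 5*h + 6) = (h - 3)*(h + 4)*(h - 2)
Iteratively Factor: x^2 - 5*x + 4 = (x - 4)*(x - 1)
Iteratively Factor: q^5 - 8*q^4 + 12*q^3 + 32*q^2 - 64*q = (q)*(q^4 - 8*q^3 + 12*q^2 + 32*q - 64) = q*(q + 2)*(q^3 - 10*q^2 + 32*q - 32) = q*(q - 2)*(q + 2)*(q^2 - 8*q + 16) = q*(q - 4)*(q - 2)*(q + 2)*(q - 4)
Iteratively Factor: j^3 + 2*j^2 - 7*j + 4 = (j - 1)*(j^2 + 3*j - 4) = (j - 1)*(j + 4)*(j - 1)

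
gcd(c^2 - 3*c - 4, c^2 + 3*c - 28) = c - 4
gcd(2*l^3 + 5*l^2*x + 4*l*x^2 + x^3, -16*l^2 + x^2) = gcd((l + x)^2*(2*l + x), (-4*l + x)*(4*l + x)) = 1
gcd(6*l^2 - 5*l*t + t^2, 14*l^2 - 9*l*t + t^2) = -2*l + t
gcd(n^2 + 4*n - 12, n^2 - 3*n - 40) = 1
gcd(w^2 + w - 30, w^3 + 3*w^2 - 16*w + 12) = w + 6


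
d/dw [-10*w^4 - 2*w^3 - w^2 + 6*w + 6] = -40*w^3 - 6*w^2 - 2*w + 6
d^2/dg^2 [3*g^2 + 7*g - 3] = 6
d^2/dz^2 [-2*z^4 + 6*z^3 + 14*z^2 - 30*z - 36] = -24*z^2 + 36*z + 28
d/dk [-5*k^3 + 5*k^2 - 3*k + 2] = -15*k^2 + 10*k - 3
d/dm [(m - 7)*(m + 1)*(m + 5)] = 3*m^2 - 2*m - 37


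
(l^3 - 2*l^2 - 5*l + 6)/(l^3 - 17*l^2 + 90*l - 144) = (l^2 + l - 2)/(l^2 - 14*l + 48)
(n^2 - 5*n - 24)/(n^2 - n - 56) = (n + 3)/(n + 7)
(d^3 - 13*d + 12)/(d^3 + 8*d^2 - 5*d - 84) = (d - 1)/(d + 7)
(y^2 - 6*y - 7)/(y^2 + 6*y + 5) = (y - 7)/(y + 5)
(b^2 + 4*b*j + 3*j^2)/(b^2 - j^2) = (b + 3*j)/(b - j)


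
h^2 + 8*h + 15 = (h + 3)*(h + 5)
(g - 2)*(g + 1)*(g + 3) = g^3 + 2*g^2 - 5*g - 6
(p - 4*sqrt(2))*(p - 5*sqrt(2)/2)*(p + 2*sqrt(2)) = p^3 - 9*sqrt(2)*p^2/2 - 6*p + 40*sqrt(2)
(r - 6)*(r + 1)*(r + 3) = r^3 - 2*r^2 - 21*r - 18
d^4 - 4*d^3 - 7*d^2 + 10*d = d*(d - 5)*(d - 1)*(d + 2)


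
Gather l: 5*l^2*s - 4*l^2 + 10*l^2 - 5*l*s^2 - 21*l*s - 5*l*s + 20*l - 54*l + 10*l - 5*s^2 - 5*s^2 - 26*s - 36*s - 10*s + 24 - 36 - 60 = l^2*(5*s + 6) + l*(-5*s^2 - 26*s - 24) - 10*s^2 - 72*s - 72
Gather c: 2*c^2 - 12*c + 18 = 2*c^2 - 12*c + 18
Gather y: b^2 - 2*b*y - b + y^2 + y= b^2 - b + y^2 + y*(1 - 2*b)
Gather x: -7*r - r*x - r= -r*x - 8*r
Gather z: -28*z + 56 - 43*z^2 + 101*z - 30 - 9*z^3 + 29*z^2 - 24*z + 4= -9*z^3 - 14*z^2 + 49*z + 30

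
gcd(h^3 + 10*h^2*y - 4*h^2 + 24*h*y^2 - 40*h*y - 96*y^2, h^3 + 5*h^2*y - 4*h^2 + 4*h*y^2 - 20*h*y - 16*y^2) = h^2 + 4*h*y - 4*h - 16*y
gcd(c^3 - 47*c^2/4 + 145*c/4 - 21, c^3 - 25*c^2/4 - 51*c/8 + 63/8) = c^2 - 31*c/4 + 21/4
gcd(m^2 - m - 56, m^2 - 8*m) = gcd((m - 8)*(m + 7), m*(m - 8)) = m - 8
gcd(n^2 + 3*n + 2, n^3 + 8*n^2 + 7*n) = n + 1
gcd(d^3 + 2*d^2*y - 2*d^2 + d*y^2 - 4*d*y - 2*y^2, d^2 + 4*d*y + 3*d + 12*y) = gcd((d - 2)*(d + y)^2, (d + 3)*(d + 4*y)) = 1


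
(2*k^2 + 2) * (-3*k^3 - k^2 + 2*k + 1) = -6*k^5 - 2*k^4 - 2*k^3 + 4*k + 2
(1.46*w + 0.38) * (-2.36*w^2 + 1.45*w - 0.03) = -3.4456*w^3 + 1.2202*w^2 + 0.5072*w - 0.0114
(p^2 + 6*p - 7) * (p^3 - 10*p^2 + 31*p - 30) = p^5 - 4*p^4 - 36*p^3 + 226*p^2 - 397*p + 210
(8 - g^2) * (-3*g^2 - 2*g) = 3*g^4 + 2*g^3 - 24*g^2 - 16*g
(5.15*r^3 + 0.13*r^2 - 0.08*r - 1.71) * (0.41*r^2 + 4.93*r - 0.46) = 2.1115*r^5 + 25.4428*r^4 - 1.7609*r^3 - 1.1553*r^2 - 8.3935*r + 0.7866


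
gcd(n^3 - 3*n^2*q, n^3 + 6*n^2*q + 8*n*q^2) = n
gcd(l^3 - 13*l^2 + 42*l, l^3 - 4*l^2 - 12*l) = l^2 - 6*l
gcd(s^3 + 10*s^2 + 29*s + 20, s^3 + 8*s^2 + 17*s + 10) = s^2 + 6*s + 5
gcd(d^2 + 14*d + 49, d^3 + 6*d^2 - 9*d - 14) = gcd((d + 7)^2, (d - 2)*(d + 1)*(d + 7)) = d + 7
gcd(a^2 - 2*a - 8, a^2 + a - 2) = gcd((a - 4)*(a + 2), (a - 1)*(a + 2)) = a + 2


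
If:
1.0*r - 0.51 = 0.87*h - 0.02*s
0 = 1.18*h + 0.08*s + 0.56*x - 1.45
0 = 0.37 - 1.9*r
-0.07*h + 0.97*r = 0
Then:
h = 2.70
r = 0.19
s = 133.15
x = -22.12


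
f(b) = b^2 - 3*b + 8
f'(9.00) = 15.00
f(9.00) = 62.00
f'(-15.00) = -33.00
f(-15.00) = 278.00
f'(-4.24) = -11.48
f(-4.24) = 38.70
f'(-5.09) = -13.18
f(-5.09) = 49.18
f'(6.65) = 10.30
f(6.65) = 32.27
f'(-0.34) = -3.68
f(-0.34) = 9.14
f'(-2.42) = -7.84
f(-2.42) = 21.12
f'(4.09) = 5.18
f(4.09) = 12.46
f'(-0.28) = -3.56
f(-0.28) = 8.92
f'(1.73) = 0.46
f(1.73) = 5.80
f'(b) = 2*b - 3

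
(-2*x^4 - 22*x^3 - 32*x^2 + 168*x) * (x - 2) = -2*x^5 - 18*x^4 + 12*x^3 + 232*x^2 - 336*x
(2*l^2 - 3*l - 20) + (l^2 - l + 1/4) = 3*l^2 - 4*l - 79/4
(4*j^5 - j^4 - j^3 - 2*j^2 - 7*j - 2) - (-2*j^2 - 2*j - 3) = 4*j^5 - j^4 - j^3 - 5*j + 1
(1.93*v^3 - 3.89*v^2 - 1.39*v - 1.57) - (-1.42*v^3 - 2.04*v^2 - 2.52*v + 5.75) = 3.35*v^3 - 1.85*v^2 + 1.13*v - 7.32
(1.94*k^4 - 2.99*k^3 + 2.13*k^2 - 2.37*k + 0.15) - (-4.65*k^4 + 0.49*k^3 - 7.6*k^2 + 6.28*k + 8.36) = 6.59*k^4 - 3.48*k^3 + 9.73*k^2 - 8.65*k - 8.21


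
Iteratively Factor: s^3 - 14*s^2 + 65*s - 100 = (s - 5)*(s^2 - 9*s + 20) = (s - 5)*(s - 4)*(s - 5)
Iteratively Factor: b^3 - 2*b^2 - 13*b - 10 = (b + 2)*(b^2 - 4*b - 5) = (b - 5)*(b + 2)*(b + 1)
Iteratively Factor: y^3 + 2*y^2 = (y + 2)*(y^2) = y*(y + 2)*(y)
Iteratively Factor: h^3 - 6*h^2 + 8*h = (h)*(h^2 - 6*h + 8) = h*(h - 2)*(h - 4)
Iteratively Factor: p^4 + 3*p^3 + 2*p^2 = (p + 2)*(p^3 + p^2) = p*(p + 2)*(p^2 + p) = p*(p + 1)*(p + 2)*(p)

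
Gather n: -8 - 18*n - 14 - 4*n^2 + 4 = -4*n^2 - 18*n - 18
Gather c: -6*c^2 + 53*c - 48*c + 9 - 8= -6*c^2 + 5*c + 1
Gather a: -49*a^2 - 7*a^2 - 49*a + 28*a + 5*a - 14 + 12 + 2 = -56*a^2 - 16*a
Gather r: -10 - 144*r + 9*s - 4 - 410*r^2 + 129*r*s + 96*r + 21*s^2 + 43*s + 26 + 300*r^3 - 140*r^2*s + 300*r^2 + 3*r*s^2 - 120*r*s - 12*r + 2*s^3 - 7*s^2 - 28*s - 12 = 300*r^3 + r^2*(-140*s - 110) + r*(3*s^2 + 9*s - 60) + 2*s^3 + 14*s^2 + 24*s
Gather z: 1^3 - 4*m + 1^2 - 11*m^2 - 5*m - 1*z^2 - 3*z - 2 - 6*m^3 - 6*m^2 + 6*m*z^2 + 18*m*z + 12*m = -6*m^3 - 17*m^2 + 3*m + z^2*(6*m - 1) + z*(18*m - 3)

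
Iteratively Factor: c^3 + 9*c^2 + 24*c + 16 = (c + 1)*(c^2 + 8*c + 16) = (c + 1)*(c + 4)*(c + 4)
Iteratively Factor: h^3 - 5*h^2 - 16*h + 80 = (h - 4)*(h^2 - h - 20) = (h - 5)*(h - 4)*(h + 4)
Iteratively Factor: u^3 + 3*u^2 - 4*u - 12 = (u + 2)*(u^2 + u - 6) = (u + 2)*(u + 3)*(u - 2)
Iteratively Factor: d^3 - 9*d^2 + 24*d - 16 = (d - 4)*(d^2 - 5*d + 4) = (d - 4)*(d - 1)*(d - 4)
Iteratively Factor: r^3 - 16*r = (r - 4)*(r^2 + 4*r) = (r - 4)*(r + 4)*(r)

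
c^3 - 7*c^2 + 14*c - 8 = (c - 4)*(c - 2)*(c - 1)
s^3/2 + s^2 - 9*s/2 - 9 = (s/2 + 1)*(s - 3)*(s + 3)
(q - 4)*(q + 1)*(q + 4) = q^3 + q^2 - 16*q - 16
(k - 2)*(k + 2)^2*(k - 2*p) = k^4 - 2*k^3*p + 2*k^3 - 4*k^2*p - 4*k^2 + 8*k*p - 8*k + 16*p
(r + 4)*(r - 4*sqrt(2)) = r^2 - 4*sqrt(2)*r + 4*r - 16*sqrt(2)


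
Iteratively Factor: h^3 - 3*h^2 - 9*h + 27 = (h - 3)*(h^2 - 9) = (h - 3)*(h + 3)*(h - 3)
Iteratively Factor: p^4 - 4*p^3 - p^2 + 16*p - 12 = (p - 1)*(p^3 - 3*p^2 - 4*p + 12) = (p - 2)*(p - 1)*(p^2 - p - 6) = (p - 2)*(p - 1)*(p + 2)*(p - 3)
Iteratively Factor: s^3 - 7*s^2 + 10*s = (s)*(s^2 - 7*s + 10) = s*(s - 5)*(s - 2)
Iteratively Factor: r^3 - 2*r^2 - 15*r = (r + 3)*(r^2 - 5*r) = (r - 5)*(r + 3)*(r)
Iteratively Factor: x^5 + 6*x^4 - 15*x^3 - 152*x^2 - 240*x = (x - 5)*(x^4 + 11*x^3 + 40*x^2 + 48*x) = (x - 5)*(x + 3)*(x^3 + 8*x^2 + 16*x) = x*(x - 5)*(x + 3)*(x^2 + 8*x + 16) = x*(x - 5)*(x + 3)*(x + 4)*(x + 4)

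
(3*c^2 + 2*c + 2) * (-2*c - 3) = -6*c^3 - 13*c^2 - 10*c - 6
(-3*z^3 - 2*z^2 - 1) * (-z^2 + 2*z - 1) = 3*z^5 - 4*z^4 - z^3 + 3*z^2 - 2*z + 1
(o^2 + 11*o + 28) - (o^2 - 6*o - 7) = 17*o + 35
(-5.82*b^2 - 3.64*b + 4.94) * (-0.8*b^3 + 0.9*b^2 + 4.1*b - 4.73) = 4.656*b^5 - 2.326*b^4 - 31.09*b^3 + 17.0506*b^2 + 37.4712*b - 23.3662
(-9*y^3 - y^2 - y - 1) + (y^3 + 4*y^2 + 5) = -8*y^3 + 3*y^2 - y + 4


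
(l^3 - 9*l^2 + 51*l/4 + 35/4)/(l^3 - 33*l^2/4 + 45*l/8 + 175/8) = 2*(2*l + 1)/(4*l + 5)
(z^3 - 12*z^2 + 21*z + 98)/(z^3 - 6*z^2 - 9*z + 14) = (z - 7)/(z - 1)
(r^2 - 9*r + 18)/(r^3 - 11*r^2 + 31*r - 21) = (r - 6)/(r^2 - 8*r + 7)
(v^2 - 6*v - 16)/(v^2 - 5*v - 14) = (v - 8)/(v - 7)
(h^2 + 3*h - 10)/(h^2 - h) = (h^2 + 3*h - 10)/(h*(h - 1))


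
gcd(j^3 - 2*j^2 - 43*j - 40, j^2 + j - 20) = j + 5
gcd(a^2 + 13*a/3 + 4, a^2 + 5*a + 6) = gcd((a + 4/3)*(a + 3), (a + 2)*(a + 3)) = a + 3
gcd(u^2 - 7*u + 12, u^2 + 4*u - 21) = u - 3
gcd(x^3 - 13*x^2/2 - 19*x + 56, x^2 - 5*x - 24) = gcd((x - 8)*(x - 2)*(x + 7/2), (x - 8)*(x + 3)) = x - 8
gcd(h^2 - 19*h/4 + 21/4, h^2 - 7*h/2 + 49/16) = h - 7/4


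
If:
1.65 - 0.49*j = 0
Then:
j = 3.37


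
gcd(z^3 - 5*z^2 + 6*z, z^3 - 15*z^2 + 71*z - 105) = z - 3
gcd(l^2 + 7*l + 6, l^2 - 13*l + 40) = 1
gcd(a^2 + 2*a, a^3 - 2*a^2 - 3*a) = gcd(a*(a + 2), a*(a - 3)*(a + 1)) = a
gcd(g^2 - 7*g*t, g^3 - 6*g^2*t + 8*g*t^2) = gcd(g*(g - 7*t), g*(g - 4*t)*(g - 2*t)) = g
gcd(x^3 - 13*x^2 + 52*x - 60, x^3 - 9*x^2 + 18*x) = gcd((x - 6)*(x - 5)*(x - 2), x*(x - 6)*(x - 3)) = x - 6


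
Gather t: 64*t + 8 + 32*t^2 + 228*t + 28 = 32*t^2 + 292*t + 36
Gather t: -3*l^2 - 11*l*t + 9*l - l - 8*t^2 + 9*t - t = -3*l^2 + 8*l - 8*t^2 + t*(8 - 11*l)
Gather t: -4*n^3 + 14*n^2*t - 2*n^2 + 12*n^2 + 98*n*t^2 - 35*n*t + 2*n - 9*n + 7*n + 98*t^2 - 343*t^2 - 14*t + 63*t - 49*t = -4*n^3 + 10*n^2 + t^2*(98*n - 245) + t*(14*n^2 - 35*n)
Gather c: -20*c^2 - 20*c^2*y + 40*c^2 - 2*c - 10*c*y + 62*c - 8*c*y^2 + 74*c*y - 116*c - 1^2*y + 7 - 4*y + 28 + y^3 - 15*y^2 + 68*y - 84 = c^2*(20 - 20*y) + c*(-8*y^2 + 64*y - 56) + y^3 - 15*y^2 + 63*y - 49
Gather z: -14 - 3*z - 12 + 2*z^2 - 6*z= 2*z^2 - 9*z - 26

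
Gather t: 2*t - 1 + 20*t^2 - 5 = 20*t^2 + 2*t - 6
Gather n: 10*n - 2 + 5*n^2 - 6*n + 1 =5*n^2 + 4*n - 1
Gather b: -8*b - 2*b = -10*b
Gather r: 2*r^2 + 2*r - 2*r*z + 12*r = 2*r^2 + r*(14 - 2*z)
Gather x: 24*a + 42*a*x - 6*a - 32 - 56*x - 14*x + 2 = 18*a + x*(42*a - 70) - 30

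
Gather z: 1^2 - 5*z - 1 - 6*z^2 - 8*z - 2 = -6*z^2 - 13*z - 2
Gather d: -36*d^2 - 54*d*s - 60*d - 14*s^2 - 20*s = -36*d^2 + d*(-54*s - 60) - 14*s^2 - 20*s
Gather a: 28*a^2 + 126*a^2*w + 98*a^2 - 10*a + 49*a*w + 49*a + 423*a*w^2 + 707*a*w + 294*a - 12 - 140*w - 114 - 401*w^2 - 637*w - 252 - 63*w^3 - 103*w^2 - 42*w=a^2*(126*w + 126) + a*(423*w^2 + 756*w + 333) - 63*w^3 - 504*w^2 - 819*w - 378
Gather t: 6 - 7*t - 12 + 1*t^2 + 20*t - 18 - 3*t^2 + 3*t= -2*t^2 + 16*t - 24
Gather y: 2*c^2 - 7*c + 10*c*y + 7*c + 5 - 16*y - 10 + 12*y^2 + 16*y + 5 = 2*c^2 + 10*c*y + 12*y^2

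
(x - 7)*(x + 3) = x^2 - 4*x - 21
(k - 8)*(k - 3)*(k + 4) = k^3 - 7*k^2 - 20*k + 96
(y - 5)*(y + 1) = y^2 - 4*y - 5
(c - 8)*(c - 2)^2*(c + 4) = c^4 - 8*c^3 - 12*c^2 + 112*c - 128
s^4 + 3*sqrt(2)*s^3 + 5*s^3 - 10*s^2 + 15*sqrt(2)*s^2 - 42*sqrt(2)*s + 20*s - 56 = (s - 2)*(s + 7)*(s + sqrt(2))*(s + 2*sqrt(2))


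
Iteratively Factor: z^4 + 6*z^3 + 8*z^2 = (z)*(z^3 + 6*z^2 + 8*z) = z*(z + 4)*(z^2 + 2*z) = z*(z + 2)*(z + 4)*(z)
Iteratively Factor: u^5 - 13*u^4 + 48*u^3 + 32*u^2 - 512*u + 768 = (u - 4)*(u^4 - 9*u^3 + 12*u^2 + 80*u - 192) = (u - 4)^2*(u^3 - 5*u^2 - 8*u + 48) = (u - 4)^3*(u^2 - u - 12) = (u - 4)^4*(u + 3)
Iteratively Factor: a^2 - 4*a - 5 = (a + 1)*(a - 5)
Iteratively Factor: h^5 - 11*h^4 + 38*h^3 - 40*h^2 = (h - 4)*(h^4 - 7*h^3 + 10*h^2) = (h - 4)*(h - 2)*(h^3 - 5*h^2) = (h - 5)*(h - 4)*(h - 2)*(h^2) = h*(h - 5)*(h - 4)*(h - 2)*(h)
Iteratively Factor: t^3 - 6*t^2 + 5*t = (t)*(t^2 - 6*t + 5) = t*(t - 1)*(t - 5)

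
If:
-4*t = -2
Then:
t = 1/2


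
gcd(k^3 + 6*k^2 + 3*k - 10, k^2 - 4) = k + 2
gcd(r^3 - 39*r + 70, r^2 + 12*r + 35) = r + 7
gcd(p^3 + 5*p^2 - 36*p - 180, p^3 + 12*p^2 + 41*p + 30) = p^2 + 11*p + 30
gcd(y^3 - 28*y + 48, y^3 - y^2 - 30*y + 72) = y^2 + 2*y - 24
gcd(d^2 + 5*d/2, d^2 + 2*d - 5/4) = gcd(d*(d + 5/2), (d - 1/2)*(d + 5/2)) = d + 5/2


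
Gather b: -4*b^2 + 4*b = -4*b^2 + 4*b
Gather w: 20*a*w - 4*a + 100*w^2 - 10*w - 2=-4*a + 100*w^2 + w*(20*a - 10) - 2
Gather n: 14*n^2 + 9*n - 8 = 14*n^2 + 9*n - 8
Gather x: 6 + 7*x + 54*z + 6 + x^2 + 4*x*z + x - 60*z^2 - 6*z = x^2 + x*(4*z + 8) - 60*z^2 + 48*z + 12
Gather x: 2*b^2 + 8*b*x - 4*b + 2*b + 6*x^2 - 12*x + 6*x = 2*b^2 - 2*b + 6*x^2 + x*(8*b - 6)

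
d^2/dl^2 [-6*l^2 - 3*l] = -12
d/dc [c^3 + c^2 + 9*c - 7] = 3*c^2 + 2*c + 9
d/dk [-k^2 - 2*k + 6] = -2*k - 2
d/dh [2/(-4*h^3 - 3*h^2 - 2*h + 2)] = 4*(6*h^2 + 3*h + 1)/(4*h^3 + 3*h^2 + 2*h - 2)^2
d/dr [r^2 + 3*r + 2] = 2*r + 3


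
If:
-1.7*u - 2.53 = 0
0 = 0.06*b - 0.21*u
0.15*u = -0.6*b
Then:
No Solution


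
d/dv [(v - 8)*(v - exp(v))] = v + (1 - exp(v))*(v - 8) - exp(v)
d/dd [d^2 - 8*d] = 2*d - 8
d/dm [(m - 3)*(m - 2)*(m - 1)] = 3*m^2 - 12*m + 11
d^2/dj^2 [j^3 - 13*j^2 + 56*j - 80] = 6*j - 26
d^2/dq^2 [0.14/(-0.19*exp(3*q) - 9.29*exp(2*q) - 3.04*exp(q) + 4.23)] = ((0.2394*exp(2*q) + 5.2024*exp(q) + 0.4256)*(0.19*exp(3*q) + 9.29*exp(2*q) + 3.04*exp(q) - 4.23) - 0.14*(0.57*exp(2*q) + 18.58*exp(q) + 3.04)*(1.14*exp(2*q) + 37.16*exp(q) + 6.08)*exp(q))*exp(q)/(0.19*exp(3*q) + 9.29*exp(2*q) + 3.04*exp(q) - 4.23)^3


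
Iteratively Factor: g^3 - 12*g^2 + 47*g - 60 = (g - 5)*(g^2 - 7*g + 12) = (g - 5)*(g - 3)*(g - 4)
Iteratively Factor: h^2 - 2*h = (h)*(h - 2)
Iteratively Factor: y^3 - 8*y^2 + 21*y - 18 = (y - 2)*(y^2 - 6*y + 9) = (y - 3)*(y - 2)*(y - 3)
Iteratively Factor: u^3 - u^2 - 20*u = (u)*(u^2 - u - 20) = u*(u - 5)*(u + 4)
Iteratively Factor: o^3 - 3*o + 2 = (o - 1)*(o^2 + o - 2) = (o - 1)^2*(o + 2)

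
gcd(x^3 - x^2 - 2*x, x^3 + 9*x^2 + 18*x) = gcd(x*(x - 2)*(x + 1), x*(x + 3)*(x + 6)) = x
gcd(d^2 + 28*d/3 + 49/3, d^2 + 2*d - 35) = d + 7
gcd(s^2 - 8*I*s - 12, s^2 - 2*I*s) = s - 2*I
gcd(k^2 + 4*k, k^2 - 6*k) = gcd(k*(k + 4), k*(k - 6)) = k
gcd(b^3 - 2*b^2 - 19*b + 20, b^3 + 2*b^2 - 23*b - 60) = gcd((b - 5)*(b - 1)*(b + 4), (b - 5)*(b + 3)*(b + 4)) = b^2 - b - 20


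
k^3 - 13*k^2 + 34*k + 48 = (k - 8)*(k - 6)*(k + 1)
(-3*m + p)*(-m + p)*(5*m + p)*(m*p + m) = 15*m^4*p + 15*m^4 - 17*m^3*p^2 - 17*m^3*p + m^2*p^3 + m^2*p^2 + m*p^4 + m*p^3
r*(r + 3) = r^2 + 3*r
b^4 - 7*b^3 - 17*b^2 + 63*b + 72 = (b - 8)*(b - 3)*(b + 1)*(b + 3)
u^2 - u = u*(u - 1)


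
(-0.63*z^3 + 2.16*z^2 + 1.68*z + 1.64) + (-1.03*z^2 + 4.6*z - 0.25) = -0.63*z^3 + 1.13*z^2 + 6.28*z + 1.39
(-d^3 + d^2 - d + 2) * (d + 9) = -d^4 - 8*d^3 + 8*d^2 - 7*d + 18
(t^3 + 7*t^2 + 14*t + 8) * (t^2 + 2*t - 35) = t^5 + 9*t^4 - 7*t^3 - 209*t^2 - 474*t - 280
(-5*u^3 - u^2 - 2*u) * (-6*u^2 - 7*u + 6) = 30*u^5 + 41*u^4 - 11*u^3 + 8*u^2 - 12*u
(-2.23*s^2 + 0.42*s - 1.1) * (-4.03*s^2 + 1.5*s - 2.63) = 8.9869*s^4 - 5.0376*s^3 + 10.9279*s^2 - 2.7546*s + 2.893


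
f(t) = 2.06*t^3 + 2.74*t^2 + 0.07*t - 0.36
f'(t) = 6.18*t^2 + 5.48*t + 0.07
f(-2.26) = -10.30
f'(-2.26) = 19.25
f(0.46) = 0.45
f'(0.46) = 3.90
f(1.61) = 15.45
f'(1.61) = 24.91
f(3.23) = 97.87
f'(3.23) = 82.25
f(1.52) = 13.31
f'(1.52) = 22.68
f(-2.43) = -13.91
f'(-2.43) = 23.25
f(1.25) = 8.03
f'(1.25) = 16.58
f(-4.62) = -145.34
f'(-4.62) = 106.66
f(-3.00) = -31.53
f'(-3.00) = 39.25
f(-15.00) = -6337.41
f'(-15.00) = 1308.37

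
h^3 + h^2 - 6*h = h*(h - 2)*(h + 3)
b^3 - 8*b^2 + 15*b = b*(b - 5)*(b - 3)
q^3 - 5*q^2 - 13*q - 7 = (q - 7)*(q + 1)^2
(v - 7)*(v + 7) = v^2 - 49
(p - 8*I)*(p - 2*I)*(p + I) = p^3 - 9*I*p^2 - 6*p - 16*I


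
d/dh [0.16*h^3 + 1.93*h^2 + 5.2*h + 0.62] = 0.48*h^2 + 3.86*h + 5.2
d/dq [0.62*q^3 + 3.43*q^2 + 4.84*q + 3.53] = 1.86*q^2 + 6.86*q + 4.84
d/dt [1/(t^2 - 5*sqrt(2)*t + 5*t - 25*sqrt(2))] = (-2*t - 5 + 5*sqrt(2))/(t^2 - 5*sqrt(2)*t + 5*t - 25*sqrt(2))^2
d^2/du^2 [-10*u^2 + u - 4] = -20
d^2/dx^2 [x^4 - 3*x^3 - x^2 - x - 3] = 12*x^2 - 18*x - 2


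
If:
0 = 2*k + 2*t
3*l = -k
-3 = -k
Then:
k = 3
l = -1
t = -3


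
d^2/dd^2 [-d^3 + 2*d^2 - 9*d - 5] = 4 - 6*d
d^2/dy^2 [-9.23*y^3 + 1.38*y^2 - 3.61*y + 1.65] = 2.76 - 55.38*y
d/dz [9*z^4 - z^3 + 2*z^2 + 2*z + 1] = 36*z^3 - 3*z^2 + 4*z + 2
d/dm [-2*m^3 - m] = -6*m^2 - 1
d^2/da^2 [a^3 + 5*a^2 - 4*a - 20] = 6*a + 10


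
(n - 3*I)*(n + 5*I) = n^2 + 2*I*n + 15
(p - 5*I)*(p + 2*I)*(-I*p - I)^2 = -p^4 - 2*p^3 + 3*I*p^3 - 11*p^2 + 6*I*p^2 - 20*p + 3*I*p - 10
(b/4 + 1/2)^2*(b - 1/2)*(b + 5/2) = b^4/16 + 3*b^3/8 + 43*b^2/64 + 3*b/16 - 5/16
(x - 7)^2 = x^2 - 14*x + 49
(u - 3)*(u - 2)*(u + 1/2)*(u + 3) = u^4 - 3*u^3/2 - 10*u^2 + 27*u/2 + 9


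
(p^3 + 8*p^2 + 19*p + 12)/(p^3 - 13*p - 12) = (p + 4)/(p - 4)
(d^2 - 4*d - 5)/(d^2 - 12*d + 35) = (d + 1)/(d - 7)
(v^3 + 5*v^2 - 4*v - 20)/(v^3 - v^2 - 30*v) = (v^2 - 4)/(v*(v - 6))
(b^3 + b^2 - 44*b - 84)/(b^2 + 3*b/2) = 2*(b^3 + b^2 - 44*b - 84)/(b*(2*b + 3))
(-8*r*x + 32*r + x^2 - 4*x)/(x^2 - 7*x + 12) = (-8*r + x)/(x - 3)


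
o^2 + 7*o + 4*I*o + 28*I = (o + 7)*(o + 4*I)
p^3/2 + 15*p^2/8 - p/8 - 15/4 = (p/2 + 1)*(p - 5/4)*(p + 3)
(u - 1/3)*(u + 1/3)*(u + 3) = u^3 + 3*u^2 - u/9 - 1/3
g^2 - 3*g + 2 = (g - 2)*(g - 1)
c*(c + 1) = c^2 + c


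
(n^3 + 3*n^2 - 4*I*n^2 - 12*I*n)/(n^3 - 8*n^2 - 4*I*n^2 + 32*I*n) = (n + 3)/(n - 8)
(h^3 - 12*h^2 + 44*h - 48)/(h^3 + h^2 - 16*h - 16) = (h^2 - 8*h + 12)/(h^2 + 5*h + 4)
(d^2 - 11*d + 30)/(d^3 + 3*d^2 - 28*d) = (d^2 - 11*d + 30)/(d*(d^2 + 3*d - 28))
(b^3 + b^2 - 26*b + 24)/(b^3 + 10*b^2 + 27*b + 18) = (b^2 - 5*b + 4)/(b^2 + 4*b + 3)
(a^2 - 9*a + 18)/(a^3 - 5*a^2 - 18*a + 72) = 1/(a + 4)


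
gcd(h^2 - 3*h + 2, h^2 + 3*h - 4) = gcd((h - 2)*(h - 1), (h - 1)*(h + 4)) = h - 1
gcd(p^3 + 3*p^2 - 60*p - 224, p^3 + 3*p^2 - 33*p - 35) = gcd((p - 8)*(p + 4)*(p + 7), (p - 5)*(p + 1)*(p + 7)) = p + 7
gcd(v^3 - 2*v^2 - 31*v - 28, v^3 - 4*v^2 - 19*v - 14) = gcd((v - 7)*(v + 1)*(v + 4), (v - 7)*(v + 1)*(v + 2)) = v^2 - 6*v - 7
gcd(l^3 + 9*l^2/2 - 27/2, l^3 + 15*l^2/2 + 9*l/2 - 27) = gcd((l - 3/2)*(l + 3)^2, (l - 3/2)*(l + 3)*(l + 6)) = l^2 + 3*l/2 - 9/2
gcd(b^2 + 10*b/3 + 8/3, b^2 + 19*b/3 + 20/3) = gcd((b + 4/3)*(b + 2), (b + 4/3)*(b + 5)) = b + 4/3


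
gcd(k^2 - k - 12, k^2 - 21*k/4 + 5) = k - 4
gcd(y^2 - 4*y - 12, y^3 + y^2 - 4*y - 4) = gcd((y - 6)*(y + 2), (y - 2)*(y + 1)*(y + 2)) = y + 2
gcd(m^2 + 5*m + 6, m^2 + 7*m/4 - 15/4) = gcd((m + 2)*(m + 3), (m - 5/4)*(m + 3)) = m + 3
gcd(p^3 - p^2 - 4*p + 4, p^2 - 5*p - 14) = p + 2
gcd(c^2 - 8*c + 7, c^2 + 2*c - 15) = 1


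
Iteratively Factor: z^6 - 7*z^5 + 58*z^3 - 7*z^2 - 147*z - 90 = (z - 3)*(z^5 - 4*z^4 - 12*z^3 + 22*z^2 + 59*z + 30) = (z - 3)*(z + 2)*(z^4 - 6*z^3 + 22*z + 15) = (z - 3)^2*(z + 2)*(z^3 - 3*z^2 - 9*z - 5) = (z - 3)^2*(z + 1)*(z + 2)*(z^2 - 4*z - 5) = (z - 3)^2*(z + 1)^2*(z + 2)*(z - 5)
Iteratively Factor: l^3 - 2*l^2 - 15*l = (l + 3)*(l^2 - 5*l) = (l - 5)*(l + 3)*(l)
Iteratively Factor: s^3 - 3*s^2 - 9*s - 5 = (s + 1)*(s^2 - 4*s - 5) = (s - 5)*(s + 1)*(s + 1)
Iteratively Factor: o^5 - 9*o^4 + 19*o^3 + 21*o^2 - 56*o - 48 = (o + 1)*(o^4 - 10*o^3 + 29*o^2 - 8*o - 48) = (o + 1)^2*(o^3 - 11*o^2 + 40*o - 48) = (o - 3)*(o + 1)^2*(o^2 - 8*o + 16) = (o - 4)*(o - 3)*(o + 1)^2*(o - 4)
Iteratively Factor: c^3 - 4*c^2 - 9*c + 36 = (c - 3)*(c^2 - c - 12) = (c - 3)*(c + 3)*(c - 4)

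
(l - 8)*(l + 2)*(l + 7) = l^3 + l^2 - 58*l - 112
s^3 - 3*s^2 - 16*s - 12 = (s - 6)*(s + 1)*(s + 2)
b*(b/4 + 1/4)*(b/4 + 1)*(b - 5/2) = b^4/16 + 5*b^3/32 - 17*b^2/32 - 5*b/8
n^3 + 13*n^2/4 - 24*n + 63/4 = (n - 3)*(n - 3/4)*(n + 7)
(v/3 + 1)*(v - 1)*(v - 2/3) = v^3/3 + 4*v^2/9 - 13*v/9 + 2/3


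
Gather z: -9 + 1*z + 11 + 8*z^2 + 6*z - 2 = 8*z^2 + 7*z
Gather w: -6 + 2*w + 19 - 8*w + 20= 33 - 6*w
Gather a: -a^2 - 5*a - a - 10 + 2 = -a^2 - 6*a - 8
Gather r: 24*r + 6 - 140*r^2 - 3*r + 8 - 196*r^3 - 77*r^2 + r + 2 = -196*r^3 - 217*r^2 + 22*r + 16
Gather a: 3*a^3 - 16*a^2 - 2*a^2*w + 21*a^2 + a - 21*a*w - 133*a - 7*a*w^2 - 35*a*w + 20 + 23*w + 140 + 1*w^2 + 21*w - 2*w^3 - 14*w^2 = 3*a^3 + a^2*(5 - 2*w) + a*(-7*w^2 - 56*w - 132) - 2*w^3 - 13*w^2 + 44*w + 160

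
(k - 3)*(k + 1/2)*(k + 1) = k^3 - 3*k^2/2 - 4*k - 3/2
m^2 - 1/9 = (m - 1/3)*(m + 1/3)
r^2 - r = r*(r - 1)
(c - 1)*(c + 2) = c^2 + c - 2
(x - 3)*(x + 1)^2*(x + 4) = x^4 + 3*x^3 - 9*x^2 - 23*x - 12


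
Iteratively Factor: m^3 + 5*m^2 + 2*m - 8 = (m + 2)*(m^2 + 3*m - 4) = (m + 2)*(m + 4)*(m - 1)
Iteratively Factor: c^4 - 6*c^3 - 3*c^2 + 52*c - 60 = (c + 3)*(c^3 - 9*c^2 + 24*c - 20) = (c - 5)*(c + 3)*(c^2 - 4*c + 4) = (c - 5)*(c - 2)*(c + 3)*(c - 2)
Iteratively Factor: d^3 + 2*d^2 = (d)*(d^2 + 2*d) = d^2*(d + 2)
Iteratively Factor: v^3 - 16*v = (v - 4)*(v^2 + 4*v) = v*(v - 4)*(v + 4)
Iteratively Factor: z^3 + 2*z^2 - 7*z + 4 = (z - 1)*(z^2 + 3*z - 4) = (z - 1)^2*(z + 4)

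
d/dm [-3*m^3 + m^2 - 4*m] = -9*m^2 + 2*m - 4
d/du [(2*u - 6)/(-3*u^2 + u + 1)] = 2*(-3*u^2 + u + (u - 3)*(6*u - 1) + 1)/(-3*u^2 + u + 1)^2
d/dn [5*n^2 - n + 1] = 10*n - 1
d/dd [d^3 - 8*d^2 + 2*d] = 3*d^2 - 16*d + 2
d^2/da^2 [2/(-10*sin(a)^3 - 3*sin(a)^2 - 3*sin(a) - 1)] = 6*(300*sin(a)^6 + 110*sin(a)^5 - 368*sin(a)^4 - 181*sin(a)^3 - 79*sin(a)^2 + sin(a) - 4)/(10*sin(a)^3 + 3*sin(a)^2 + 3*sin(a) + 1)^3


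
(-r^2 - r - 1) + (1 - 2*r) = -r^2 - 3*r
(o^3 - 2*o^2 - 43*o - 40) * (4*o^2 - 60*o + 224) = 4*o^5 - 68*o^4 + 172*o^3 + 1972*o^2 - 7232*o - 8960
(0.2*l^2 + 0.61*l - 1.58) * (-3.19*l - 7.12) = -0.638*l^3 - 3.3699*l^2 + 0.697*l + 11.2496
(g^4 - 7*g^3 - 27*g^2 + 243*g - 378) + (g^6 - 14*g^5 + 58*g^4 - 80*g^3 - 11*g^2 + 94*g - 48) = g^6 - 14*g^5 + 59*g^4 - 87*g^3 - 38*g^2 + 337*g - 426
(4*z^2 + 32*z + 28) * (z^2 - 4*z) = 4*z^4 + 16*z^3 - 100*z^2 - 112*z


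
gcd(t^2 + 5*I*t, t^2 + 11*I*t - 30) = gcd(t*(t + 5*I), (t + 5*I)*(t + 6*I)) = t + 5*I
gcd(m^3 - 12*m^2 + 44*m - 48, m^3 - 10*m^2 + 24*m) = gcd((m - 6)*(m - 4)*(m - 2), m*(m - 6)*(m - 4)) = m^2 - 10*m + 24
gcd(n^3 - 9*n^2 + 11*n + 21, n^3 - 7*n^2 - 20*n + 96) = n - 3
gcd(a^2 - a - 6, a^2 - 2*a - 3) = a - 3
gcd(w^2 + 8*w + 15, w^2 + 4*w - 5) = w + 5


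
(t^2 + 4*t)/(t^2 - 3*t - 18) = t*(t + 4)/(t^2 - 3*t - 18)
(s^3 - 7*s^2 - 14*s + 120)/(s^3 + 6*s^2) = (s^3 - 7*s^2 - 14*s + 120)/(s^2*(s + 6))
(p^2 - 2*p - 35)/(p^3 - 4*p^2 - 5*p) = (-p^2 + 2*p + 35)/(p*(-p^2 + 4*p + 5))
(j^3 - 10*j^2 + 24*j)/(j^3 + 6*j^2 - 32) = j*(j^2 - 10*j + 24)/(j^3 + 6*j^2 - 32)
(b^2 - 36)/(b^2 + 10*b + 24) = (b - 6)/(b + 4)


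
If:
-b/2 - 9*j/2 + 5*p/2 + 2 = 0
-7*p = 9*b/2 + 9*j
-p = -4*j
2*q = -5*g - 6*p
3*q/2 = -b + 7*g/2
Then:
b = 296/173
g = 3776/5017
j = -36/173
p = -144/173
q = 3088/5017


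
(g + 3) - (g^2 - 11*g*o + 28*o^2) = -g^2 + 11*g*o + g - 28*o^2 + 3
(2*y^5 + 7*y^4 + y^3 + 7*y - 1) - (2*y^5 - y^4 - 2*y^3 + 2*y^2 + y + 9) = 8*y^4 + 3*y^3 - 2*y^2 + 6*y - 10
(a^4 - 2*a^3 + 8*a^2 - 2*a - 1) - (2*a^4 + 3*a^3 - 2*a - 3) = -a^4 - 5*a^3 + 8*a^2 + 2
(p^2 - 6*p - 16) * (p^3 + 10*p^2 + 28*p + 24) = p^5 + 4*p^4 - 48*p^3 - 304*p^2 - 592*p - 384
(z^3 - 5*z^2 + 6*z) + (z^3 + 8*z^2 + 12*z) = 2*z^3 + 3*z^2 + 18*z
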